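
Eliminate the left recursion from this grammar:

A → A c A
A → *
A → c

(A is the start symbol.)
A → * A'
A → c A'
A' → c A A'
A' → ε

A is directly left-recursive. The standard transformation for
  A → A α₁ | ... | A α_m | β₁ | ... | β_n
is
  A  → β₁ A' | ... | β_n A'
  A' → α₁ A' | ... | α_m A' | ε

A → * becomes A → * A'
A → c becomes A → c A'
A → A c A becomes A' → c A A'
Add A' → ε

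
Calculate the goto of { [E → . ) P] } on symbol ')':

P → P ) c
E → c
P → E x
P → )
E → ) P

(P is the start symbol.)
GOTO(I, ')') = CLOSURE({ [A → αX.β] : [A → α.Xβ] ∈ I, X = ')' })

Items with dot before ')', with the dot advanced:
  [E → . ) P] → [E → ) . P]
Closure of the advanced items:
  [E → ) . P] has the dot before P: add [P → . P ) c], [P → . E x], [P → . )]
  [P → . E x] has the dot before E: add [E → . c], [E → . ) P]

GOTO = { [E → ) . P], [E → . ) P], [E → . c], [P → . )], [P → . E x], [P → . P ) c] }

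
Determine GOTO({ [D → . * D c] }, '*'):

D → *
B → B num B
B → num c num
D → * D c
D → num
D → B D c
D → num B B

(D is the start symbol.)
GOTO(I, '*') = CLOSURE({ [A → αX.β] : [A → α.Xβ] ∈ I, X = '*' })

Items with dot before '*', with the dot advanced:
  [D → . * D c] → [D → * . D c]
Closure of the advanced items:
  [D → * . D c] has the dot before D: add [D → . *], [D → . * D c], [D → . num], [D → . B D c], [D → . num B B]
  [D → . B D c] has the dot before B: add [B → . B num B], [B → . num c num]

GOTO = { [B → . B num B], [B → . num c num], [D → * . D c], [D → . * D c], [D → . *], [D → . B D c], [D → . num B B], [D → . num] }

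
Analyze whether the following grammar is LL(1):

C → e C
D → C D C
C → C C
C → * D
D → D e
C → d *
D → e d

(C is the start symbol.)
No. Predict set conflict for C: { 'e' }

Relevant sets:
  FIRST(C) = { '*', 'd', 'e' }
  FIRST(D) = { '*', 'd', 'e' }

For C:
  PREDICT(C → e C) = { 'e' }
  PREDICT(C → C C) = { '*', 'd', 'e' }
  PREDICT(C → '*' D) = { '*' }
  PREDICT(C → d '*') = { 'd' }
For D:
  PREDICT(D → C D C) = { '*', 'd', 'e' }
  PREDICT(D → D e) = { '*', 'd', 'e' }
  PREDICT(D → e d) = { 'e' }

Conflict found: Predict set conflict for C: { 'e' }
The grammar is NOT LL(1).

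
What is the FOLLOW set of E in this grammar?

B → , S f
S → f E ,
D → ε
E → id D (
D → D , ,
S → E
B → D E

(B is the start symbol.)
{ $, ',', 'f' }

To compute FOLLOW(E), find every occurrence of E on a right-hand side N → α E β: add FIRST(β) \ {ε}, and if β is empty or nullable also add FOLLOW(N). Iterate to a fixed point.

In S → f E ,: E is followed by ',', add FIRST(',') \ {ε} = { ',' }
In S → E: E is at the end, add FOLLOW(S)
In B → D E: E is at the end, add FOLLOW(B)

The FOLLOW sets referred to above (computed the same way, to a fixed point):
  FOLLOW(S) = { 'f' }
  FOLLOW(B) = { $ }

Taking the union: FOLLOW(E) = { $, ',', 'f' }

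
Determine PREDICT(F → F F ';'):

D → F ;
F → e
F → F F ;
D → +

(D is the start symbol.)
PREDICT(F → F F ';') = (FIRST(RHS) \ {ε}) ∪ (FOLLOW(F) if ε ∈ FIRST(RHS), i.e. RHS ⇒* ε)
FIRST(F) = { 'e' }
FIRST(F F ';') = { 'e' }
ε ∉ FIRST(F F ';'), so FOLLOW(F) is not added.
PREDICT(F → F F ';') = { 'e' }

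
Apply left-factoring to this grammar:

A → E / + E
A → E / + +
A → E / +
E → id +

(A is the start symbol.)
A → E / + A'
A' → E
A' → +
A' → ε
E → id +

Left-factoring transforms A → αβ₁ | αβ₂ into A → αA' and A' → β₁ | β₂
(α is the longest common prefix among the alternatives). Repeat until
no nonterminal has two alternatives with a common prefix.

Round 1: A has alternatives sharing prefix 'E / +'. Introduce A': A → E / + A'
  Add: A' → E
  Add: A' → +
  Add: A' → ε

No remaining common prefixes — done.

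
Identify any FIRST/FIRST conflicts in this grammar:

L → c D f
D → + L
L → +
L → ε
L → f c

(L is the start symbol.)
A FIRST/FIRST conflict occurs when two productions N → α and N → β for the same non-terminal have FIRST(α) ∩ FIRST(β) ≠ ∅ (with ε ∈ FIRST of a nullable right-hand side, so two nullable alternatives also conflict).

Productions for L:
  L → c D f: FIRST = { 'c' }
  L → +: FIRST = { '+' }
  L → ε: FIRST = { ε }
  L → f c: FIRST = { 'f' }
D has only one production, so no FIRST/FIRST conflict is possible there.

All alternatives of each non-terminal have pairwise disjoint FIRST sets.

Answer: No FIRST/FIRST conflicts.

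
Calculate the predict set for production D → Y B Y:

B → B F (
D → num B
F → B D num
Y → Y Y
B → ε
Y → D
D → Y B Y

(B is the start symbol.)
{ 'num' }

PREDICT(D → Y B Y) = (FIRST(RHS) \ {ε}) ∪ (FOLLOW(D) if ε ∈ FIRST(RHS), i.e. RHS ⇒* ε)
FIRST(Y) = { 'num' }
FIRST(Y B Y) = { 'num' }
ε ∉ FIRST(Y B Y), so FOLLOW(D) is not added.
PREDICT(D → Y B Y) = { 'num' }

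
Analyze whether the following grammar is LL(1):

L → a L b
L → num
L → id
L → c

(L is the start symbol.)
A grammar is LL(1) if for each non-terminal N with multiple productions, the predict sets of those productions are pairwise disjoint, where PREDICT(N → α) = (FIRST(α) \ {ε}) ∪ (FOLLOW(N) if α ⇒* ε).

For L:
  PREDICT(L → a L b) = { 'a' }
  PREDICT(L → num) = { 'num' }
  PREDICT(L → id) = { 'id' }
  PREDICT(L → c) = { 'c' }

All predict sets are disjoint. The grammar IS LL(1).

Answer: Yes, the grammar is LL(1).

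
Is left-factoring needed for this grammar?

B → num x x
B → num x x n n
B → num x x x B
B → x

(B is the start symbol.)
Left-factoring is needed when two productions for the same non-terminal
share a common prefix on the right-hand side.

Productions for B:
  B → num x x
  B → num x x n n
  B → num x x x B
  B → x

Found common prefix 'num x x' in productions for B

Answer: Yes, B has productions with common prefix 'num x x'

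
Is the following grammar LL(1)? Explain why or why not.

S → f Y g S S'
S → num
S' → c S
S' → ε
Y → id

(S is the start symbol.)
No. Predict set conflict for S': { 'c' }

A grammar is LL(1) if for each non-terminal N with multiple productions, the predict sets of those productions are pairwise disjoint, where PREDICT(N → α) = (FIRST(α) \ {ε}) ∪ (FOLLOW(N) if α ⇒* ε).

Relevant sets:
  FOLLOW(S') = { $, 'c' }

For S:
  PREDICT(S → f Y g S S') = { 'f' }
  PREDICT(S → num) = { 'num' }
For S':
  PREDICT(S' → c S) = { 'c' }
  PREDICT(S' → ε) = { $, 'c' }
Y has a single production, so nothing to check there.

Conflict found: Predict set conflict for S': { 'c' }
The grammar is NOT LL(1).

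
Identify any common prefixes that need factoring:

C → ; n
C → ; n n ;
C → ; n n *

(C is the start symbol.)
Left-factoring is needed when two productions for the same non-terminal
share a common prefix on the right-hand side.

Productions for C:
  C → ; n
  C → ; n n ;
  C → ; n n *

Found common prefix '; n' in productions for C

Answer: Yes, C has productions with common prefix '; n'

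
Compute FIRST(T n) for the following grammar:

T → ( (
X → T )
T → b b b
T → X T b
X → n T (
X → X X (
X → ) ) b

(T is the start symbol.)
FIRST sets of the non-terminals involved (from the grammar, by fixed-point iteration):
  FIRST(T) = { '(', ')', 'b', 'n' }

To compute FIRST(T n), process the symbols left to right:
Symbol T is a non-terminal. Add FIRST(T) \ {ε} = { '(', ')', 'b', 'n' }
T is not nullable (ε ∉ FIRST(T)), so stop here.
FIRST(T n) = { '(', ')', 'b', 'n' }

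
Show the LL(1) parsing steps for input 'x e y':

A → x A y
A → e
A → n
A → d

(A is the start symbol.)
Stack is shown with the top on the left.

Stack    Input    Action
------------------------
A $      x e y $  output A → x A y
x A y $  x e y $  match 'x'
A y $    e y $    output A → e
e y $    e y $    match 'e'
y $      y $      match 'y'
$        $        accept

The string is accepted.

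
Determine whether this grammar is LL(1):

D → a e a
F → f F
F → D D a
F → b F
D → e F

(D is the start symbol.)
A grammar is LL(1) if for each non-terminal N with multiple productions, the predict sets of those productions are pairwise disjoint, where PREDICT(N → α) = (FIRST(α) \ {ε}) ∪ (FOLLOW(N) if α ⇒* ε).

Relevant sets:
  FIRST(D) = { 'a', 'e' }

For D:
  PREDICT(D → a e a) = { 'a' }
  PREDICT(D → e F) = { 'e' }
For F:
  PREDICT(F → f F) = { 'f' }
  PREDICT(F → D D a) = { 'a', 'e' }
  PREDICT(F → b F) = { 'b' }

All predict sets are disjoint. The grammar IS LL(1).

Answer: Yes, the grammar is LL(1).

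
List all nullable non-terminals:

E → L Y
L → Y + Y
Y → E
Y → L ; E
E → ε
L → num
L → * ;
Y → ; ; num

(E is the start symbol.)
{ 'E', 'Y' }

ε-productions: E → ε
So E is immediately nullable.
Y → E: every symbol on the right is nullable, so Y is nullable too.
No further non-terminal can be added: every production for the remaining non-terminals contains a terminal or a non-nullable non-terminal.
Nullable = { 'E', 'Y' }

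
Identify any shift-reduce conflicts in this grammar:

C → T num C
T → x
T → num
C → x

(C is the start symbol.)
No shift-reduce conflicts

A shift-reduce conflict occurs when an LR(0) state has both:
  - a complete (reduce) item [A → α .] (dot at the end), and
  - a shift item [B → β . c γ] (dot before a terminal).

Augment with C' → C and build the canonical LR(0) collection (I0 = CLOSURE({[C' → . C]}), then GOTO on every symbol after a dot until no new states appear). It has 7 states:
  I0: { [C → . T num C], [C → . x], [C' → . C], [T → . num], [T → . x] }  — shift
  I1: { [C' → C .] }  — accept
  I2: { [C → T . num C] }  — shift
  I3: { [T → num .] }  — reduce
  I4: { [C → x .], [T → x .] }  — 2 reduces
  I5: { [C → . T num C], [C → . x], [C → T num . C], [T → . num], [T → . x] }  — shift
  I6: { [C → T num C .] }  — reduce

No state contains both a complete item and a shift item.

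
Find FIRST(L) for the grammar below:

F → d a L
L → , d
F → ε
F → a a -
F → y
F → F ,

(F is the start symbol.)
{ ',' }

To compute FIRST(L), examine every production with L on the left-hand side, reading each right-hand side left to right until a non-nullable symbol is reached.

From L → , d:
  - ',' is a terminal: add ',' and stop

Collecting: FIRST(L) = { ',' }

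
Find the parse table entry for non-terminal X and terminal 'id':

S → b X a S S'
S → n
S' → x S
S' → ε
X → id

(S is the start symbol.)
To find M[X, 'id'], we find productions for X where 'id' is in the predict set (PREDICT(N → α) = (FIRST(α) \ {ε}) ∪ (FOLLOW(N) if α ⇒* ε)).

X → id: PREDICT = { 'id' }
  'id' is in predict set, so this production goes in M[X, 'id']

M[X, 'id'] = X → id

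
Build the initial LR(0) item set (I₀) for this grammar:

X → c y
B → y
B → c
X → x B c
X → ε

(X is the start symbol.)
First, augment the grammar with X' → X
I₀ = CLOSURE({ [X' → . X] }):
  [X' → . X] has the dot before X: add [X → . c y], [X → . x B c], [X → .]
No further items can be added.

I₀ = { [X → . c y], [X → . x B c], [X → .], [X' → . X] }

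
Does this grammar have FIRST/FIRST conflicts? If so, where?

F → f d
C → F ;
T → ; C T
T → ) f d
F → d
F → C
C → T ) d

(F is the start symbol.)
Yes. F → f d / F → C on { 'f' }; F → d / F → C on { 'd' }; C → F ';' / C → T ')' d on { ')', ';' }

A FIRST/FIRST conflict occurs when two productions N → α and N → β for the same non-terminal have FIRST(α) ∩ FIRST(β) ≠ ∅ (with ε ∈ FIRST of a nullable right-hand side, so two nullable alternatives also conflict).

FIRST sets of the non-terminals at (or reachable through a nullable prefix from) the front of some alternative:
  FIRST(C) = { ')', ';', 'd', 'f' }
  FIRST(F) = { ')', ';', 'd', 'f' }
  FIRST(T) = { ')', ';' }

Productions for F:
  F → f d: FIRST = { 'f' }
  F → d: FIRST = { 'd' }
  F → C: FIRST = { ')', ';', 'd', 'f' }
Productions for C:
  C → F ;: FIRST = { ')', ';', 'd', 'f' }
  C → T ) d: FIRST = { ')', ';' }
Productions for T:
  T → ; C T: FIRST = { ';' }
  T → ) f d: FIRST = { ')' }

Conflict for F: F → f d and F → C
  Overlap: { 'f' }
Conflict for F: F → d and F → C
  Overlap: { 'd' }
Conflict for C: C → F ; and C → T ) d
  Overlap: { ')', ';' }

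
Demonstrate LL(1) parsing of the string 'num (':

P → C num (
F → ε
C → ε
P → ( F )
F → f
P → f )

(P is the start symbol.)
Stack is shown with the top on the left.

Stack      Input    Action
--------------------------
P $        num ( $  output P → C num (
C num ( $  num ( $  output C → ε
num ( $    num ( $  match 'num'
( $        ( $      match '('
$          $        accept

The string is accepted.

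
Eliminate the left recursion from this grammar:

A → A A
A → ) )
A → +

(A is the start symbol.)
A → ) ) A'
A → + A'
A' → A A'
A' → ε

A is directly left-recursive. The standard transformation for
  A → A α₁ | ... | A α_m | β₁ | ... | β_n
is
  A  → β₁ A' | ... | β_n A'
  A' → α₁ A' | ... | α_m A' | ε

A → ) ) becomes A → ) ) A'
A → + becomes A → + A'
A → A A becomes A' → A A'
Add A' → ε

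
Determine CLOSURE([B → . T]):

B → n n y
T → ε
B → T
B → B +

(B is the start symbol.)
To compute CLOSURE, for each item [A → α.Bβ] where B is a non-terminal, add [B → .γ] for all productions B → γ; repeat for the newly added items until nothing changes.

Start with: [B → . T]
  [B → . T] has the dot before T: add [T → .]
No further items can be added.

CLOSURE = { [B → . T], [T → .] }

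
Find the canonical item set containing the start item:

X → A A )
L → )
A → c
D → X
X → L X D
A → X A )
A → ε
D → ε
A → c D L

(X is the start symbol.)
{ [A → . X A )], [A → . c D L], [A → . c], [A → .], [L → . )], [X → . A A )], [X → . L X D], [X' → . X] }

First, augment the grammar with X' → X
I₀ = CLOSURE({ [X' → . X] }):
  [X' → . X] has the dot before X: add [X → . A A )], [X → . L X D]
  [X → . A A )] has the dot before A: add [A → . c], [A → . X A )], [A → .], [A → . c D L]
  [X → . L X D] has the dot before L: add [L → . )]
No further items can be added.

I₀ = { [A → . X A )], [A → . c D L], [A → . c], [A → .], [L → . )], [X → . A A )], [X → . L X D], [X' → . X] }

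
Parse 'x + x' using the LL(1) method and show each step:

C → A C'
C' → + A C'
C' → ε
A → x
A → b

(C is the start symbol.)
Stack is shown with the top on the left.

Stack     Input    Action
-------------------------
C $       x + x $  output C → A C'
A C' $    x + x $  output A → x
x C' $    x + x $  match 'x'
C' $      + x $    output C' → + A C'
+ A C' $  + x $    match '+'
A C' $    x $      output A → x
x C' $    x $      match 'x'
C' $      $        output C' → ε
$         $        accept

The string is accepted.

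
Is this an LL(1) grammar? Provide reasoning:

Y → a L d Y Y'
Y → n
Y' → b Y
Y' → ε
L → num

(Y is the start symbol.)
No. Predict set conflict for Y': { 'b' }

Relevant sets:
  FOLLOW(Y') = { $, 'b' }

For Y:
  PREDICT(Y → a L d Y Y') = { 'a' }
  PREDICT(Y → n) = { 'n' }
For Y':
  PREDICT(Y' → b Y) = { 'b' }
  PREDICT(Y' → ε) = { $, 'b' }
L has a single production, so nothing to check there.

Conflict found: Predict set conflict for Y': { 'b' }
The grammar is NOT LL(1).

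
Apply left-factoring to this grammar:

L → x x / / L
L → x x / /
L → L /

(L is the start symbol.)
L → x x / / L'
L' → L
L' → ε
L → L /

Left-factoring transforms A → αβ₁ | αβ₂ into A → αA' and A' → β₁ | β₂
(α is the longest common prefix among the alternatives). Repeat until
no nonterminal has two alternatives with a common prefix.

Round 1: L has alternatives sharing prefix 'x x / /'. Introduce L': L → x x / / L'
  Add: L' → L
  Add: L' → ε

No remaining common prefixes — done.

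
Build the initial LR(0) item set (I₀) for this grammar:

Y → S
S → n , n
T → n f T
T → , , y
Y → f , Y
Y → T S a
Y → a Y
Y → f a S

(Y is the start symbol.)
First, augment the grammar with Y' → Y
I₀ = CLOSURE({ [Y' → . Y] }):
  [Y' → . Y] has the dot before Y: add [Y → . S], [Y → . f , Y], [Y → . T S a], [Y → . a Y], [Y → . f a S]
  [Y → . S] has the dot before S: add [S → . n , n]
  [Y → . T S a] has the dot before T: add [T → . n f T], [T → . , , y]
No further items can be added.

I₀ = { [S → . n , n], [T → . , , y], [T → . n f T], [Y → . S], [Y → . T S a], [Y → . a Y], [Y → . f , Y], [Y → . f a S], [Y' → . Y] }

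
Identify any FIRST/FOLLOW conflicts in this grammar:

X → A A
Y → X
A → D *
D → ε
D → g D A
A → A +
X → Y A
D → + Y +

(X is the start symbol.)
Yes. D → g D A with FOLLOW(D) on { 'g' }; D → '+' Y '+' with FOLLOW(D) on { '+' }

Nullable non-terminals: D.

D: nullable alternative(s) D → ε; FOLLOW(D) = { '*', '+', 'g' }
  D → ε: FIRST \ {ε} = { } — this is the only nullable alternative, skip
  D → g D A: FIRST \ {ε} = { 'g' } — overlaps FOLLOW(D) on { 'g' }: CONFLICT
  D → + Y +: FIRST \ {ε} = { '+' } — overlaps FOLLOW(D) on { '+' }: CONFLICT

A, X, Y have no nullable alternative, so no FIRST/FOLLOW check is needed there.

So the grammar has 2 FIRST/FOLLOW conflicts (marked CONFLICT above).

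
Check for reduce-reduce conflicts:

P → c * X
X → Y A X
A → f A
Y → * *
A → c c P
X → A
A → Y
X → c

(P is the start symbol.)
A reduce-reduce conflict occurs when an LR(0) state has two complete items [A → α .] and [B → β .] — both call for a reduction, and with no lookahead the parser cannot choose between them.

Augment with P' → P and build the canonical LR(0) collection (I0 = CLOSURE({[P' → . P]}), then GOTO on every symbol after a dot until no new states appear). It has 18 states:
  I0: { [P → . c * X], [P' → . P] }  — shift
  I1: { [P' → P .] }  — accept
  I2: { [P → c . * X] }  — shift
  I3: { [A → . Y], [A → . c c P], [A → . f A], [P → c * . X], [X → . A], [X → . Y A X], [X → . c], [Y → . * *] }  — shift
  I4: { [Y → * . *] }  — shift
  I5: { [X → A .] }  — reduce
  I6: { [P → c * X .] }  — reduce
  I7: { [A → . Y], [A → . c c P], [A → . f A], [A → Y .], [X → Y . A X], [Y → . * *] }  — shift, reduce
  I8: { [A → c . c P], [X → c .] }  — shift, reduce
  I9: { [A → . Y], [A → . c c P], [A → . f A], [A → f . A], [Y → . * *] }  — shift
  I10: { [A → f A .] }  — reduce
  I11: { [A → Y .] }  — reduce
  I12: { [A → c . c P] }  — shift
  I13: { [A → c c . P], [P → . c * X] }  — shift
  I14: { [A → c c P .] }  — reduce
  I15: { [A → . Y], [A → . c c P], [A → . f A], [X → . A], [X → . Y A X], [X → . c], [X → Y A . X], [Y → . * *] }  — shift
  I16: { [X → Y A X .] }  — reduce
  I17: { [Y → * * .] }  — reduce

No state contains more than one complete item.

Answer: No reduce-reduce conflicts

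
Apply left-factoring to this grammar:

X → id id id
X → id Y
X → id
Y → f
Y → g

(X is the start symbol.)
X → id X'
X' → id id
X' → Y
X' → ε
Y → f
Y → g

Left-factoring transforms A → αβ₁ | αβ₂ into A → αA' and A' → β₁ | β₂
(α is the longest common prefix among the alternatives). Repeat until
no nonterminal has two alternatives with a common prefix.

Round 1: X has alternatives sharing prefix 'id'. Introduce X': X → id X'
  Add: X' → id id
  Add: X' → Y
  Add: X' → ε

No remaining common prefixes — done.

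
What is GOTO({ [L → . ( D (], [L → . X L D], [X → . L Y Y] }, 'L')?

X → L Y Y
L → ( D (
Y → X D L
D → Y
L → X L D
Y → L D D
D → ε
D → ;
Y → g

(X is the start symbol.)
{ [L → . ( D (], [L → . X L D], [X → . L Y Y], [X → L . Y Y], [Y → . L D D], [Y → . X D L], [Y → . g] }

GOTO(I, 'L') = CLOSURE({ [A → αX.β] : [A → α.Xβ] ∈ I, X = 'L' })

Items with dot before 'L', with the dot advanced:
  [X → . L Y Y] → [X → L . Y Y]
Closure of the advanced items:
  [X → L . Y Y] has the dot before Y: add [Y → . X D L], [Y → . L D D], [Y → . g]
  [Y → . X D L] has the dot before X: add [X → . L Y Y]
  [Y → . L D D] has the dot before L: add [L → . ( D (], [L → . X L D]

GOTO = { [L → . ( D (], [L → . X L D], [X → . L Y Y], [X → L . Y Y], [Y → . L D D], [Y → . X D L], [Y → . g] }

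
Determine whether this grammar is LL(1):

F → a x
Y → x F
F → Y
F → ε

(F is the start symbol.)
Relevant sets:
  FIRST(Y) = { 'x' }
  FOLLOW(F) = { $ }

For F:
  PREDICT(F → a x) = { 'a' }
  PREDICT(F → Y) = { 'x' }
  PREDICT(F → ε) = { $ }
Y has a single production, so nothing to check there.

All predict sets are disjoint. The grammar IS LL(1).

Answer: Yes, the grammar is LL(1).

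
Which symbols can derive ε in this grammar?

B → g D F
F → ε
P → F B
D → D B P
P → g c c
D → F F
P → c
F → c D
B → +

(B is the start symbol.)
{ 'D', 'F' }

ε-productions: F → ε
So F is immediately nullable.
D → F F: every symbol on the right is nullable, so D is nullable too.
No further non-terminal can be added: every production for the remaining non-terminals contains a terminal or a non-nullable non-terminal.
Nullable = { 'D', 'F' }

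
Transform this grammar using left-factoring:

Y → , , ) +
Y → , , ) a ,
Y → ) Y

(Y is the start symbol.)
Y → , , ) Y'
Y' → +
Y' → a ,
Y → ) Y

Left-factoring transforms A → αβ₁ | αβ₂ into A → αA' and A' → β₁ | β₂
(α is the longest common prefix among the alternatives). Repeat until
no nonterminal has two alternatives with a common prefix.

Round 1: Y has alternatives sharing prefix ', , )'. Introduce Y': Y → , , ) Y'
  Add: Y' → +
  Add: Y' → a ,

No remaining common prefixes — done.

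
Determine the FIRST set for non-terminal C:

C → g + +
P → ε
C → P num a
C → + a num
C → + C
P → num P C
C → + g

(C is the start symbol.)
To compute FIRST(C), examine every production with C on the left-hand side, reading each right-hand side left to right until a non-nullable symbol is reached.

FIRST sets of the other non-terminals involved (by the same procedure, iterated to a fixed point):
  FIRST(P) = { 'num', ε }

From C → g + +:
  - g is a terminal: add 'g' and stop
From C → P num a:
  - P is a non-terminal: add FIRST(P) \ {ε} = { 'num' }
    P is nullable, so continue to the next symbol
  - num is a terminal: add 'num' and stop
From C → + a num:
  - '+' is a terminal: add '+' and stop
From C → + C:
  - '+' is a terminal: add '+' and stop
From C → + g:
  - '+' is a terminal: add '+' and stop

Collecting: FIRST(C) = { '+', 'g', 'num' }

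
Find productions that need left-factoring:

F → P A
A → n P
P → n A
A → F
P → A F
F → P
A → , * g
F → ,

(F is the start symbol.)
Yes, F has productions with common prefix 'P'

Left-factoring is needed when two productions for the same non-terminal
share a common prefix on the right-hand side.

Productions for F:
  F → P A
  F → P
  F → ,
Productions for A:
  A → n P
  A → F
  A → , * g
Productions for P:
  P → n A
  P → A F

Found common prefix 'P' in productions for F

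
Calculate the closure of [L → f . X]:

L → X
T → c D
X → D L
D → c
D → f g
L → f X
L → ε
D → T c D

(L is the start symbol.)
Start with: [L → f . X]
  [L → f . X] has the dot before X: add [X → . D L]
  [X → . D L] has the dot before D: add [D → . c], [D → . f g], [D → . T c D]
  [D → . T c D] has the dot before T: add [T → . c D]
No further items can be added.

CLOSURE = { [D → . T c D], [D → . c], [D → . f g], [L → f . X], [T → . c D], [X → . D L] }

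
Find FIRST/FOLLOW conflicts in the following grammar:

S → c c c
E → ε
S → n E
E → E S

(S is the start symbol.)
Nullable non-terminals: E.
FIRST sets used below: FIRST(E) = { 'c', 'n', ε }, FIRST(S) = { 'c', 'n' }

E: nullable alternative(s) E → ε; FOLLOW(E) = { $, 'c', 'n' }
  E → ε: FIRST \ {ε} = { } — this is the only nullable alternative, skip
  E → E S: FIRST \ {ε} = { 'c', 'n' } — overlaps FOLLOW(E) on { 'c', 'n' }: CONFLICT

S has no nullable alternative, so no FIRST/FOLLOW check is needed there.

So the grammar has 1 FIRST/FOLLOW conflict (marked CONFLICT above).

Answer: Yes. E → E S with FOLLOW(E) on { 'c', 'n' }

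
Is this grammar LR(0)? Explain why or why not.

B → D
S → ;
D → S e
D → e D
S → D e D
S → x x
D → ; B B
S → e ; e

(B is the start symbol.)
Augment with B' → B and build the canonical LR(0) collection (I0 = CLOSURE({[B' → . B]}), then GOTO on every symbol after a dot until no new states appear). It has 16 states:
  I0: { [B → . D], [B' → . B], [D → . ; B B], [D → . S e], [D → . e D], [S → . ;], [S → . D e D], [S → . e ; e], [S → . x x] }  — shift
  I1: { [B → . D], [D → . ; B B], [D → . S e], [D → . e D], [D → ; . B B], [S → . ;], [S → . D e D], [S → . e ; e], [S → . x x], [S → ; .] }  — shift, reduce
  I2: { [B' → B .] }  — accept
  I3: { [B → D .], [S → D . e D] }  — shift, reduce
  I4: { [D → S . e] }  — shift
  I5: { [D → . ; B B], [D → . S e], [D → . e D], [D → e . D], [S → . ;], [S → . D e D], [S → . e ; e], [S → . x x], [S → e . ; e] }  — shift
  I6: { [S → x . x] }  — shift
  I7: { [S → x x .] }  — reduce
  I8: { [B → . D], [D → . ; B B], [D → . S e], [D → . e D], [D → ; . B B], [S → . ;], [S → . D e D], [S → . e ; e], [S → . x x], [S → ; .], [S → e ; . e] }  — shift, reduce
  I9: { [D → e D .], [S → D . e D] }  — shift, reduce
  I10: { [D → . ; B B], [D → . S e], [D → . e D], [S → . ;], [S → . D e D], [S → . e ; e], [S → . x x], [S → D e . D] }  — shift
  I11: { [S → D . e D], [S → D e D .] }  — shift, reduce
  I12: { [B → . D], [D → . ; B B], [D → . S e], [D → . e D], [D → ; B . B], [S → . ;], [S → . D e D], [S → . e ; e], [S → . x x] }  — shift
  I13: { [D → . ; B B], [D → . S e], [D → . e D], [D → e . D], [S → . ;], [S → . D e D], [S → . e ; e], [S → . x x], [S → e . ; e], [S → e ; e .] }  — shift, reduce
  I14: { [D → ; B B .] }  — reduce
  I15: { [D → S e .] }  — reduce

Conflict in state I1:
  Shift-reduce conflict between [S → ; .] and [D → . ; B B]
So the grammar is NOT LR(0).

Answer: No. Shift-reduce conflict between [S → ; .] and [D → . ; B B]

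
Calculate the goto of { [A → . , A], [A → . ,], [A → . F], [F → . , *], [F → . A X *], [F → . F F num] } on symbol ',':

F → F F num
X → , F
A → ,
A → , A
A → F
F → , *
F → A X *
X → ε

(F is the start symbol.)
{ [A → , . A], [A → , .], [A → . , A], [A → . ,], [A → . F], [F → , . *], [F → . , *], [F → . A X *], [F → . F F num] }

GOTO(I, ',') = CLOSURE({ [A → αX.β] : [A → α.Xβ] ∈ I, X = ',' })

Items with dot before ',', with the dot advanced:
  [A → . ,] → [A → , .]
  [A → . , A] → [A → , . A]
  [F → . , *] → [F → , . *]
Closure of the advanced items:
  [A → , . A] has the dot before A: add [A → . ,], [A → . , A], [A → . F]
  [A → . F] has the dot before F: add [F → . F F num], [F → . , *], [F → . A X *]

GOTO = { [A → , . A], [A → , .], [A → . , A], [A → . ,], [A → . F], [F → , . *], [F → . , *], [F → . A X *], [F → . F F num] }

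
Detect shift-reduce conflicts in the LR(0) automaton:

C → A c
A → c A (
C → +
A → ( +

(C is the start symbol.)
No shift-reduce conflicts

Augment with C' → C and build the canonical LR(0) collection (I0 = CLOSURE({[C' → . C]}), then GOTO on every symbol after a dot until no new states appear). It has 10 states:
  I0: { [A → . ( +], [A → . c A (], [C → . +], [C → . A c], [C' → . C] }  — shift
  I1: { [A → ( . +] }  — shift
  I2: { [C → + .] }  — reduce
  I3: { [C → A . c] }  — shift
  I4: { [C' → C .] }  — accept
  I5: { [A → . ( +], [A → . c A (], [A → c . A (] }  — shift
  I6: { [A → c A . (] }  — shift
  I7: { [A → c A ( .] }  — reduce
  I8: { [C → A c .] }  — reduce
  I9: { [A → ( + .] }  — reduce

No state contains both a complete item and a shift item.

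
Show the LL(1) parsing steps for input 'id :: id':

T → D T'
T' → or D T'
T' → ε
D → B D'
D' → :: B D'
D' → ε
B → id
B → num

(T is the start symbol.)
LL(1) parsing maintains a stack (initially the start symbol over $) and the input. At each step: if the stack top is a terminal, match it against the current input token; if it is a non-terminal N, replace it with the RHS of M[N, lookahead] (the unique production whose predict set contains the lookahead).

Stack is shown with the top on the left.

Stack         Input       Action
--------------------------------
T $           id :: id $  output T → D T'
D T' $        id :: id $  output D → B D'
B D' T' $     id :: id $  output B → id
id D' T' $    id :: id $  match 'id'
D' T' $       :: id $     output D' → :: B D'
:: B D' T' $  :: id $     match '::'
B D' T' $     id $        output B → id
id D' T' $    id $        match 'id'
D' T' $       $           output D' → ε
T' $          $           output T' → ε
$             $           accept

The string is accepted.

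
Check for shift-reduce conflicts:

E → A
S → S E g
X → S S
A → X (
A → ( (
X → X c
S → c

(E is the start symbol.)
Yes — I10: [X → S S .] vs [A → . ( (]

A shift-reduce conflict occurs when an LR(0) state has both:
  - a complete (reduce) item [A → α .] (dot at the end), and
  - a shift item [B → β . c γ] (dot before a terminal).

Augment with E' → E and build the canonical LR(0) collection (I0 = CLOSURE({[E' → . E]}), then GOTO on every symbol after a dot until no new states appear). It has 13 states:
  I0: { [A → . ( (], [A → . X (], [E → . A], [E' → . E], [S → . S E g], [S → . c], [X → . S S], [X → . X c] }  — shift
  I1: { [A → ( . (] }  — shift
  I2: { [E → A .] }  — reduce
  I3: { [E' → E .] }  — accept
  I4: { [A → . ( (], [A → . X (], [E → . A], [S → . S E g], [S → . c], [S → S . E g], [X → . S S], [X → . X c], [X → S . S] }  — shift
  I5: { [A → X . (], [X → X . c] }  — shift
  I6: { [S → c .] }  — reduce
  I7: { [A → X ( .] }  — reduce
  I8: { [X → X c .] }  — reduce
  I9: { [S → S E . g] }  — shift
  I10: { [A → . ( (], [A → . X (], [E → . A], [S → . S E g], [S → . c], [S → S . E g], [X → . S S], [X → . X c], [X → S . S], [X → S S .] }  — shift, reduce
  I11: { [S → S E g .] }  — reduce
  I12: { [A → ( ( .] }  — reduce

I10 contains reduce item [X → S S .] and shift items [A → . ( (], [S → . c] — shift-reduce conflict.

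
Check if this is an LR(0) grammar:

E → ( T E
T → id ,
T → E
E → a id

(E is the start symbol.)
Yes, the grammar is LR(0)

Augment with E' → E and build the canonical LR(0) collection (I0 = CLOSURE({[E' → . E]}), then GOTO on every symbol after a dot until no new states appear). It has 10 states:
  I0: { [E → . ( T E], [E → . a id], [E' → . E] }  — shift
  I1: { [E → ( . T E], [E → . ( T E], [E → . a id], [T → . E], [T → . id ,] }  — shift
  I2: { [E' → E .] }  — accept
  I3: { [E → a . id] }  — shift
  I4: { [E → a id .] }  — reduce
  I5: { [T → E .] }  — reduce
  I6: { [E → ( T . E], [E → . ( T E], [E → . a id] }  — shift
  I7: { [T → id . ,] }  — shift
  I8: { [T → id , .] }  — reduce
  I9: { [E → ( T E .] }  — reduce

Every state is either a pure shift/goto state or contains exactly one complete item and nothing to shift — no conflicts. The grammar is LR(0).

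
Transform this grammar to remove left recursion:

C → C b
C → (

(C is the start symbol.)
C → ( C'
C' → b C'
C' → ε

C is directly left-recursive. The standard transformation for
  A → A α₁ | ... | A α_m | β₁ | ... | β_n
is
  A  → β₁ A' | ... | β_n A'
  A' → α₁ A' | ... | α_m A' | ε

C → ( becomes C → ( C'
C → C b becomes C' → b C'
Add C' → ε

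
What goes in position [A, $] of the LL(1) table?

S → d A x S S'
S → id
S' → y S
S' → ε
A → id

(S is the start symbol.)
Empty (error entry)

To find M[A, $], we find productions for A where $ is in the predict set (PREDICT(N → α) = (FIRST(α) \ {ε}) ∪ (FOLLOW(N) if α ⇒* ε)).

A → id: PREDICT = { 'id' }

M[A, $] is empty (no production applies)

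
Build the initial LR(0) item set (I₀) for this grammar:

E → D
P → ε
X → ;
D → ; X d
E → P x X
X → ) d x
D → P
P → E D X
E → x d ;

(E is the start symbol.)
First, augment the grammar with E' → E
I₀ = CLOSURE({ [E' → . E] }):
  [E' → . E] has the dot before E: add [E → . D], [E → . P x X], [E → . x d ;]
  [E → . D] has the dot before D: add [D → . ; X d], [D → . P]
  [E → . P x X] has the dot before P: add [P → .], [P → . E D X]
No further items can be added.

I₀ = { [D → . ; X d], [D → . P], [E → . D], [E → . P x X], [E → . x d ;], [E' → . E], [P → . E D X], [P → .] }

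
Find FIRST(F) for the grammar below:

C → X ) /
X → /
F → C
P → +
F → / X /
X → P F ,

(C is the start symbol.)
{ '+', '/' }

FIRST sets of the other non-terminals involved (by the same procedure, iterated to a fixed point):
  FIRST(C) = { '+', '/' }

From F → C:
  - C is a non-terminal: add FIRST(C) \ {ε} = { '+', '/' }
    C is not nullable, so stop
From F → / X /:
  - '/' is a terminal: add '/' and stop

Collecting: FIRST(F) = { '+', '/' }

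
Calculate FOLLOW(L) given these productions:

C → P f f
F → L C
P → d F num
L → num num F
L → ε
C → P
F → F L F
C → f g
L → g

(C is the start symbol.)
{ 'd', 'f', 'g', 'num' }

To compute FOLLOW(L), find every occurrence of L on a right-hand side N → α L β: add FIRST(β) \ {ε}, and if β is empty or nullable also add FOLLOW(N). Iterate to a fixed point.

In F → L C: L is followed by C, add FIRST(C) \ {ε} = { 'd', 'f' }
In F → F L F: L is followed by F, add FIRST(F) \ {ε} = { 'd', 'f', 'g', 'num' }

Taking the union: FOLLOW(L) = { 'd', 'f', 'g', 'num' }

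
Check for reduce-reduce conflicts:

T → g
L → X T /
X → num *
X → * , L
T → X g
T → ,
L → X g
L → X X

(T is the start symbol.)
Augment with T' → T and build the canonical LR(0) collection (I0 = CLOSURE({[T' → . T]}), then GOTO on every symbol after a dot until no new states appear). It has 16 states:
  I0: { [T → . ,], [T → . X g], [T → . g], [T' → . T], [X → . * , L], [X → . num *] }  — shift
  I1: { [X → * . , L] }  — shift
  I2: { [T → , .] }  — reduce
  I3: { [T' → T .] }  — accept
  I4: { [T → X . g] }  — shift
  I5: { [T → g .] }  — reduce
  I6: { [X → num . *] }  — shift
  I7: { [X → num * .] }  — reduce
  I8: { [T → X g .] }  — reduce
  I9: { [L → . X T /], [L → . X X], [L → . X g], [X → * , . L], [X → . * , L], [X → . num *] }  — shift
  I10: { [X → * , L .] }  — reduce
  I11: { [L → X . T /], [L → X . X], [L → X . g], [T → . ,], [T → . X g], [T → . g], [X → . * , L], [X → . num *] }  — shift
  I12: { [L → X T . /] }  — shift
  I13: { [L → X X .], [T → X . g] }  — shift, reduce
  I14: { [L → X g .], [T → g .] }  — 2 reduces
  I15: { [L → X T / .] }  — reduce

I14 contains complete items [L → X g .], [T → g .] — reduce-reduce conflict.

Answer: Yes — I14: [L → X g .] vs [T → g .]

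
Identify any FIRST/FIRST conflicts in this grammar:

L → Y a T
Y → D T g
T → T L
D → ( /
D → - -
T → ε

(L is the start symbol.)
FIRST sets of the non-terminals at (or reachable through a nullable prefix from) the front of some alternative:
  FIRST(T) = { '(', '-', ε }
  FIRST(L) = { '(', '-' }

Productions for T:
  T → T L: FIRST = { '(', '-' }
  T → ε: FIRST = { ε }
Productions for D:
  D → ( /: FIRST = { '(' }
  D → - -: FIRST = { '-' }
L, Y have only one production, so no FIRST/FIRST conflict is possible there.

All alternatives of each non-terminal have pairwise disjoint FIRST sets.

Answer: No FIRST/FIRST conflicts.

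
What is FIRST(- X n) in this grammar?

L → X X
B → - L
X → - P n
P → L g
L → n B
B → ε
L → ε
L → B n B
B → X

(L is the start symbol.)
To compute FIRST(- X n), process the symbols left to right:
Symbol - is a terminal. Add '-' and stop.
FIRST(- X n) = { '-' }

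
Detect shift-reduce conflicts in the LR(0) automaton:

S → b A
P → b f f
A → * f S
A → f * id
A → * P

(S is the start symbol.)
Augment with S' → S and build the canonical LR(0) collection (I0 = CLOSURE({[S' → . S]}), then GOTO on every symbol after a dot until no new states appear). It has 14 states:
  I0: { [S → . b A], [S' → . S] }  — shift
  I1: { [S' → S .] }  — accept
  I2: { [A → . * P], [A → . * f S], [A → . f * id], [S → b . A] }  — shift
  I3: { [A → * . P], [A → * . f S], [P → . b f f] }  — shift
  I4: { [S → b A .] }  — reduce
  I5: { [A → f . * id] }  — shift
  I6: { [A → f * . id] }  — shift
  I7: { [A → f * id .] }  — reduce
  I8: { [A → * P .] }  — reduce
  I9: { [P → b . f f] }  — shift
  I10: { [A → * f . S], [S → . b A] }  — shift
  I11: { [A → * f S .] }  — reduce
  I12: { [P → b f . f] }  — shift
  I13: { [P → b f f .] }  — reduce

No state contains both a complete item and a shift item.

Answer: No shift-reduce conflicts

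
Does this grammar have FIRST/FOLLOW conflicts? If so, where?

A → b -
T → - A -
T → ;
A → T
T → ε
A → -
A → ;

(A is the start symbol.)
Yes. A → '-' with FOLLOW(A) on { '-' }; T → '-' A '-' with FOLLOW(T) on { '-' }

A FIRST/FOLLOW conflict occurs when a non-terminal N has a nullable alternative N → β (β ⇒* ε) and another alternative N → α with FIRST(α) ∩ FOLLOW(N) ≠ ∅: on such a lookahead the parser cannot decide between expanding α and letting N vanish via β.

Nullable non-terminals: A, T.
FIRST sets used below: FIRST(T) = { '-', ';', ε }

A: nullable alternative(s) A → T; FOLLOW(A) = { $, '-' }
  A → b -: FIRST \ {ε} = { 'b' } — disjoint from FOLLOW(A)
  A → T: FIRST \ {ε} = { '-', ';' } — this is the only nullable alternative, skip
  A → -: FIRST \ {ε} = { '-' } — overlaps FOLLOW(A) on { '-' }: CONFLICT
  A → ;: FIRST \ {ε} = { ';' } — disjoint from FOLLOW(A)

T: nullable alternative(s) T → ε; FOLLOW(T) = { $, '-' }
  T → - A -: FIRST \ {ε} = { '-' } — overlaps FOLLOW(T) on { '-' }: CONFLICT
  T → ;: FIRST \ {ε} = { ';' } — disjoint from FOLLOW(T)
  T → ε: FIRST \ {ε} = { } — this is the only nullable alternative, skip

So the grammar has 2 FIRST/FOLLOW conflicts (marked CONFLICT above).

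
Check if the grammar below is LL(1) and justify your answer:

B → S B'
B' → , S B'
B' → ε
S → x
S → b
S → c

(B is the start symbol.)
A grammar is LL(1) if for each non-terminal N with multiple productions, the predict sets of those productions are pairwise disjoint, where PREDICT(N → α) = (FIRST(α) \ {ε}) ∪ (FOLLOW(N) if α ⇒* ε).

Relevant sets:
  FOLLOW(B') = { $ }

For B':
  PREDICT(B' → ',' S B') = { ',' }
  PREDICT(B' → ε) = { $ }
For S:
  PREDICT(S → x) = { 'x' }
  PREDICT(S → b) = { 'b' }
  PREDICT(S → c) = { 'c' }
B has a single production, so nothing to check there.

All predict sets are disjoint. The grammar IS LL(1).

Answer: Yes, the grammar is LL(1).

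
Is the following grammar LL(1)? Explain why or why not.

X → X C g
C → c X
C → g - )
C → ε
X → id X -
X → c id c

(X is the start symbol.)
A grammar is LL(1) if for each non-terminal N with multiple productions, the predict sets of those productions are pairwise disjoint, where PREDICT(N → α) = (FIRST(α) \ {ε}) ∪ (FOLLOW(N) if α ⇒* ε).

Relevant sets:
  FIRST(X) = { 'c', 'id' }
  FOLLOW(C) = { 'g' }

For X:
  PREDICT(X → X C g) = { 'c', 'id' }
  PREDICT(X → id X '-') = { 'id' }
  PREDICT(X → c id c) = { 'c' }
For C:
  PREDICT(C → c X) = { 'c' }
  PREDICT(C → g '-' ')') = { 'g' }
  PREDICT(C → ε) = { 'g' }

Conflict found: Predict set conflict for X: { 'id' }
The grammar is NOT LL(1).

Answer: No. Predict set conflict for X: { 'id' }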